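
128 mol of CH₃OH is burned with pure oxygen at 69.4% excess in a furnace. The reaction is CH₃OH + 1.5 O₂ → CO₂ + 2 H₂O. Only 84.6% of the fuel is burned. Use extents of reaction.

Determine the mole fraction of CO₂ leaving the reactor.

Stoichiometric O₂ = 1.5 × 128 = 192 mol; O₂ fed = 192 × 1.694 = 325.2 mol.
Fuel reacted = 0.846 × 128 → ξ = 108.3 mol.
Outlet (n = n₀ + ν ξ):
  CH₃OH: 128 − 1(108.3) = 19.71
  O₂: 325.2 − 1.5(108.3) = 162.8
  CO₂: 0 + 1(108.3) = 108.3
  H₂O: 0 + 2(108.3) = 216.6
Total out = 507.4 mol; y_CO₂ = 108.3 / 507.4 = 0.2134.

0.213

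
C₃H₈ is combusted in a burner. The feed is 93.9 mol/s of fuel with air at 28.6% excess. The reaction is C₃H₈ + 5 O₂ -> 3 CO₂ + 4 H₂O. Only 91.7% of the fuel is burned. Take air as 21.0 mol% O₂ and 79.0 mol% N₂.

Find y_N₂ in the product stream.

0.743

Stoichiometric O₂ = 5 × 93.9 = 469.5 mol/s; O₂ fed = 469.5 × 1.286 = 603.8 mol/s.
N₂ fed = 603.8 × 79/21 = 2271 mol/s.
Fuel reacted = 0.917 × 93.9 → ξ = 86.11 mol/s.
Outlet (n = n₀ + ν ξ):
  C₃H₈: 93.9 − 1(86.11) = 7.794
  O₂: 603.8 − 5(86.11) = 173.2
  N₂: 2271 (inert)
  CO₂: 0 + 3(86.11) = 258.3
  H₂O: 0 + 4(86.11) = 344.4
Total out = 3055 mol/s; y_N₂ = 2271 / 3055 = 0.7435.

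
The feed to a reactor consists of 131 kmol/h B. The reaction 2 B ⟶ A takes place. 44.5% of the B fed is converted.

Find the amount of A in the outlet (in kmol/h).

B reacted = 0.445 × 131 = 58.3 kmol/h; ν_B = −2, so ξ = 58.3/2 = 29.15 kmol/h.
Outlet amounts (n = n₀ + ν ξ):
  B: 131 − 2(29.15) = 72.7
  A: 0 + 1(29.15) = 29.15

29.1 kmol/h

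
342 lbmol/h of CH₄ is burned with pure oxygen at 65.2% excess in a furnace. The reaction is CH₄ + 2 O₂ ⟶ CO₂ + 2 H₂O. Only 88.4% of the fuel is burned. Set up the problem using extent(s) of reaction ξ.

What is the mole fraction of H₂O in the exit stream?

Stoichiometric O₂ = 2 × 342 = 684 lbmol/h; O₂ fed = 684 × 1.652 = 1130 lbmol/h.
Fuel reacted = 0.884 × 342 → ξ = 302.3 lbmol/h.
Outlet (n = n₀ + ν ξ):
  CH₄: 342 − 1(302.3) = 39.67
  O₂: 1130 − 2(302.3) = 525.3
  CO₂: 0 + 1(302.3) = 302.3
  H₂O: 0 + 2(302.3) = 604.7
Total out = 1472 lbmol/h; y_H₂O = 604.7 / 1472 = 0.4108.

0.411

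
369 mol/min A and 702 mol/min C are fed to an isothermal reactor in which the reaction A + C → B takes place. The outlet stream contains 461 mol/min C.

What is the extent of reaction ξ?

ξ = 241 mol/min

For C: n = n₀ − 1ξ → 461 = 702 − 1ξ, giving ξ = 241 mol/min.
Outlet amounts (n = n₀ + ν ξ):
  A: 369 − 1(241) = 128
  C: 702 − 1(241) = 461
  B: 0 + 1(241) = 241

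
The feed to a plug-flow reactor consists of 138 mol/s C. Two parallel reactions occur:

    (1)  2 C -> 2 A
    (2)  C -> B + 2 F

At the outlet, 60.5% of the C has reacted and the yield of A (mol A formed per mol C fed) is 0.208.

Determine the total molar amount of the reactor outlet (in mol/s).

Yield of A: 2ξ₁ / 138 = 0.208 → ξ₁ = 14.35 mol/s.
Conversion of C: 2ξ₁ + 1ξ₂ = 0.605 × 138 = 83.49 → ξ₂ = 54.79 mol/s.
Outlet amounts (n = n₀ + Σ ν·ξ):
  C: 138 − 2(14.35) − 1(54.79) = 54.51
  A: 0 + 2(14.35) = 28.7
  B: 0 + 1(54.79) = 54.79
  F: 0 + 2(54.79) = 109.6
Total out = 54.51 + 28.7 + 54.79 + 109.6 = 247.6 mol/s.

248 mol/s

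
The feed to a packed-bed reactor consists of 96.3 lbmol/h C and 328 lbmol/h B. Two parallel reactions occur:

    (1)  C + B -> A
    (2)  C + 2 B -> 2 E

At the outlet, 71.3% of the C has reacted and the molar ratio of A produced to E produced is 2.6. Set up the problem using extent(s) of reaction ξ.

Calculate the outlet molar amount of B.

Conversion of C: C consumed = 0.713 × 96.3 = 68.66 lbmol/h = 1ξ₁ + 1ξ₂.
Selectivity: 1ξ₁ / (2ξ₂) = 2.6 → ξ₁ = 5.2 ξ₂.
Substitute: (1·5.2 + 1) ξ₂ = 68.66 → ξ₂ = 11.07 lbmol/h, ξ₁ = 57.59 lbmol/h.
Outlet amounts (n = n₀ + Σ ν·ξ):
  C: 96.3 − 1(57.59) − 1(11.07) = 27.64
  B: 328 − 1(57.59) − 2(11.07) = 248.3
  A: 0 + 1(57.59) = 57.59
  E: 0 + 2(11.07) = 22.15

248 lbmol/h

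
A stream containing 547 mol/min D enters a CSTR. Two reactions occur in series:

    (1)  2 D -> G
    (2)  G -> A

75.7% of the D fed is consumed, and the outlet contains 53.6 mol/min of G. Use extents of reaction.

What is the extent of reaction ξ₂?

ξ₂ = 153 mol/min

Conversion of D: D consumed = 2ξ₁ = 0.757 × 547 → ξ₁ = 207 mol/min.
G balance: n_G = 0 + 1ξ₁ − 1ξ₂ = 53.6 → ξ₂ = (1·207 − 53.6)/1 = 153.4 mol/min.
Outlet amounts (n = n₀ + Σ ν·ξ):
  D: 547 − 2(207) = 132.9
  G: 0 + 1(207) − 1(153.4) = 53.6
  A: 0 + 1(153.4) = 153.4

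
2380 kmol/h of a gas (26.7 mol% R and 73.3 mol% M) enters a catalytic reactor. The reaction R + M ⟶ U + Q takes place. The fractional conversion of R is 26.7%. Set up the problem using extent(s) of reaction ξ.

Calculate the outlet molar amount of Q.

170 kmol/h

R reacted = 0.267 × 635.5 = 169.7 kmol/h; ν_R = −1, so ξ = 169.7/1 = 169.7 kmol/h.
Outlet amounts (n = n₀ + ν ξ):
  R: 635.5 − 1(169.7) = 465.8
  M: 1745 − 1(169.7) = 1575
  U: 0 + 1(169.7) = 169.7
  Q: 0 + 1(169.7) = 169.7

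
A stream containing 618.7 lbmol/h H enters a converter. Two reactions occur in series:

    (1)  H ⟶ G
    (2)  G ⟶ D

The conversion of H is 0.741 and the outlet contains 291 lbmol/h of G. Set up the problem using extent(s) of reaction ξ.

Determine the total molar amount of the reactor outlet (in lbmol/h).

619 lbmol/h

Conversion of H: H consumed = 1ξ₁ = 0.741 × 618.7 → ξ₁ = 458.5 lbmol/h.
G balance: n_G = 0 + 1ξ₁ − 1ξ₂ = 291 → ξ₂ = (1·458.5 − 291)/1 = 167.5 lbmol/h.
Outlet amounts (n = n₀ + Σ ν·ξ):
  H: 618.7 − 1(458.5) = 160.2
  G: 0 + 1(458.5) − 1(167.5) = 291
  D: 0 + 1(167.5) = 167.5
Total out = 160.2 + 291 + 167.5 = 618.7 lbmol/h.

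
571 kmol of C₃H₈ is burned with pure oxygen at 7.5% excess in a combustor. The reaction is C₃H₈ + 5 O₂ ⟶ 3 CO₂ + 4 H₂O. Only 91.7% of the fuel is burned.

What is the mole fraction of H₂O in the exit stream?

Stoichiometric O₂ = 5 × 571 = 2855 kmol; O₂ fed = 2855 × 1.075 = 3069 kmol.
Fuel reacted = 0.917 × 571 → ξ = 523.6 kmol.
Outlet (n = n₀ + ν ξ):
  C₃H₈: 571 − 1(523.6) = 47.39
  O₂: 3069 − 5(523.6) = 451.1
  CO₂: 0 + 3(523.6) = 1571
  H₂O: 0 + 4(523.6) = 2094
Total out = 4164 kmol; y_H₂O = 2094 / 4164 = 0.503.

0.503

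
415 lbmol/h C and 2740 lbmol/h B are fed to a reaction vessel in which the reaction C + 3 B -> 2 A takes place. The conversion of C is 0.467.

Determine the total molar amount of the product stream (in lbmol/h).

C reacted = 0.467 × 415 = 193.8 lbmol/h; ν_C = −1, so ξ = 193.8/1 = 193.8 lbmol/h.
Outlet amounts (n = n₀ + ν ξ):
  C: 415 − 1(193.8) = 221.2
  B: 2740 − 3(193.8) = 2159
  A: 0 + 2(193.8) = 387.6
Total out = 221.2 + 2159 + 387.6 = 2767 lbmol/h.

2770 lbmol/h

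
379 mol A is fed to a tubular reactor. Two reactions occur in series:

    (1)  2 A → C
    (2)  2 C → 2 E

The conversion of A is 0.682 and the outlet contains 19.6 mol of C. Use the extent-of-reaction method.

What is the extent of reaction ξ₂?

Conversion of A: A consumed = 2ξ₁ = 0.682 × 379 → ξ₁ = 129.2 mol.
C balance: n_C = 0 + 1ξ₁ − 2ξ₂ = 19.6 → ξ₂ = (1·129.2 − 19.6)/2 = 54.82 mol.
Outlet amounts (n = n₀ + Σ ν·ξ):
  A: 379 − 2(129.2) = 120.5
  C: 0 + 1(129.2) − 2(54.82) = 19.6
  E: 0 + 2(54.82) = 109.6

ξ₂ = 54.8 mol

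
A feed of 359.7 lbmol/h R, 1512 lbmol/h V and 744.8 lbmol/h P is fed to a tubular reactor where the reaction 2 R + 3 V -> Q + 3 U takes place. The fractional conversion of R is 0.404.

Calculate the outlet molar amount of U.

218 lbmol/h

R reacted = 0.404 × 359.7 = 145.3 lbmol/h; ν_R = −2, so ξ = 145.3/2 = 72.66 lbmol/h.
Outlet amounts (n = n₀ + ν ξ):
  R: 359.7 − 2(72.66) = 214.4
  V: 1512 − 3(72.66) = 1294
  Q: 0 + 1(72.66) = 72.66
  U: 0 + 3(72.66) = 218
  P: 744.8 (inert)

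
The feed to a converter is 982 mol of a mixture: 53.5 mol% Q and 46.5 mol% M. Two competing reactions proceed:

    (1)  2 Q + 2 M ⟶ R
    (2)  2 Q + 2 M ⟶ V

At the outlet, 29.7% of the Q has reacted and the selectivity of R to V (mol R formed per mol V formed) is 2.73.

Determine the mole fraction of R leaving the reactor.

Conversion of Q: Q consumed = 0.297 × 525.4 = 156 mol = 2ξ₁ + 2ξ₂.
Selectivity: 1ξ₁ / (1ξ₂) = 2.73 → ξ₁ = 2.73 ξ₂.
Substitute: (2·2.73 + 2) ξ₂ = 156 → ξ₂ = 20.92 mol, ξ₁ = 57.1 mol.
Outlet amounts (n = n₀ + Σ ν·ξ):
  Q: 525.4 − 2(57.1) − 2(20.92) = 369.3
  M: 456.6 − 2(57.1) − 2(20.92) = 300.6
  R: 0 + 1(57.1) = 57.1
  V: 0 + 1(20.92) = 20.92
Total out = 747.9 mol; y_R = 57.1 / 747.9 = 0.07634.

0.0763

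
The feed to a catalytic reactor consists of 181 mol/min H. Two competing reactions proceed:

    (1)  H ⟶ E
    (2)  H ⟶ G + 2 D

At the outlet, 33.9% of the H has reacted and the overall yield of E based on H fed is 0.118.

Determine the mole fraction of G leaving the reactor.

Yield of E: 1ξ₁ / 181 = 0.118 → ξ₁ = 21.36 mol/min.
Conversion of H: 1ξ₁ + 1ξ₂ = 0.339 × 181 = 61.36 → ξ₂ = 40 mol/min.
Outlet amounts (n = n₀ + Σ ν·ξ):
  H: 181 − 1(21.36) − 1(40) = 119.6
  E: 0 + 1(21.36) = 21.36
  G: 0 + 1(40) = 40
  D: 0 + 2(40) = 80
Total out = 261 mol/min; y_G = 40 / 261 = 0.1533.

0.153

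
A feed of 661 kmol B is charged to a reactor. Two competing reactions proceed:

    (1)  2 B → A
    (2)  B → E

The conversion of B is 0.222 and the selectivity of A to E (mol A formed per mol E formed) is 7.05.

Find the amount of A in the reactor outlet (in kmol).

68.5 kmol

Conversion of B: B consumed = 0.222 × 661 = 146.7 kmol = 2ξ₁ + 1ξ₂.
Selectivity: 1ξ₁ / (1ξ₂) = 7.05 → ξ₁ = 7.05 ξ₂.
Substitute: (2·7.05 + 1) ξ₂ = 146.7 → ξ₂ = 9.718 kmol, ξ₁ = 68.51 kmol.
Outlet amounts (n = n₀ + Σ ν·ξ):
  B: 661 − 2(68.51) − 1(9.718) = 514.3
  A: 0 + 1(68.51) = 68.51
  E: 0 + 1(9.718) = 9.718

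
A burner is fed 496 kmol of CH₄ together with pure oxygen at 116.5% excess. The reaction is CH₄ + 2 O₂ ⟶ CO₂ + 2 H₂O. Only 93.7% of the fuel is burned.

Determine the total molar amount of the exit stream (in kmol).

2640 kmol

Stoichiometric O₂ = 2 × 496 = 992 kmol; O₂ fed = 992 × 2.165 = 2148 kmol.
Fuel reacted = 0.937 × 496 → ξ = 464.8 kmol.
Outlet (n = n₀ + ν ξ):
  CH₄: 496 − 1(464.8) = 31.25
  O₂: 2148 − 2(464.8) = 1218
  CO₂: 0 + 1(464.8) = 464.8
  H₂O: 0 + 2(464.8) = 929.5
Total out = 31.25 + 1218 + 464.8 + 929.5 = 2644 kmol.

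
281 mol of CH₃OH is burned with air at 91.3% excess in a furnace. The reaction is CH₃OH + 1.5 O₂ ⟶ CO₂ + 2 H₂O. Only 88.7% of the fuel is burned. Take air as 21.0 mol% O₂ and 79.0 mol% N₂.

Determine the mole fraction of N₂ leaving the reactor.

Stoichiometric O₂ = 1.5 × 281 = 421.5 mol; O₂ fed = 421.5 × 1.913 = 806.3 mol.
N₂ fed = 806.3 × 79/21 = 3033 mol.
Fuel reacted = 0.887 × 281 → ξ = 249.2 mol.
Outlet (n = n₀ + ν ξ):
  CH₃OH: 281 − 1(249.2) = 31.75
  O₂: 806.3 − 1.5(249.2) = 432.5
  N₂: 3033 (inert)
  CO₂: 0 + 1(249.2) = 249.2
  H₂O: 0 + 2(249.2) = 498.5
Total out = 4245 mol; y_N₂ = 3033 / 4245 = 0.7145.

0.715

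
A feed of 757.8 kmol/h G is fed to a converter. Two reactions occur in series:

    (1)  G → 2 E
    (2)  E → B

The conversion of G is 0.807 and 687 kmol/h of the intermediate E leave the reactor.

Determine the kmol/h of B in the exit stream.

536 kmol/h

Conversion of G: G consumed = 1ξ₁ = 0.807 × 757.8 → ξ₁ = 611.5 kmol/h.
E balance: n_E = 0 + 2ξ₁ − 1ξ₂ = 687 → ξ₂ = (2·611.5 − 687)/1 = 536.1 kmol/h.
Outlet amounts (n = n₀ + Σ ν·ξ):
  G: 757.8 − 1(611.5) = 146.3
  E: 0 + 2(611.5) − 1(536.1) = 687
  B: 0 + 1(536.1) = 536.1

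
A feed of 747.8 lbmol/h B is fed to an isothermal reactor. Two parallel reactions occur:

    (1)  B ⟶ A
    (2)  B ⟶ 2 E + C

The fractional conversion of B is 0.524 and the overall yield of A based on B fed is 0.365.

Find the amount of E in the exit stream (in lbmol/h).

238 lbmol/h

Yield of A: 1ξ₁ / 747.8 = 0.365 → ξ₁ = 272.9 lbmol/h.
Conversion of B: 1ξ₁ + 1ξ₂ = 0.524 × 747.8 = 391.8 → ξ₂ = 118.9 lbmol/h.
Outlet amounts (n = n₀ + Σ ν·ξ):
  B: 747.8 − 1(272.9) − 1(118.9) = 356
  A: 0 + 1(272.9) = 272.9
  E: 0 + 2(118.9) = 237.8
  C: 0 + 1(118.9) = 118.9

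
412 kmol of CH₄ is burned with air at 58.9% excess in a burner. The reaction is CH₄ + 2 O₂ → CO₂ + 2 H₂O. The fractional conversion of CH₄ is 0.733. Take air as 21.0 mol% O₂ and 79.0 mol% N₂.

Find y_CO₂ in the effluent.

Stoichiometric O₂ = 2 × 412 = 824 kmol; O₂ fed = 824 × 1.589 = 1309 kmol.
N₂ fed = 1309 × 79/21 = 4926 kmol.
Fuel reacted = 0.733 × 412 → ξ = 302 kmol.
Outlet (n = n₀ + ν ξ):
  CH₄: 412 − 1(302) = 110
  O₂: 1309 − 2(302) = 705.3
  N₂: 4926 (inert)
  CO₂: 0 + 1(302) = 302
  H₂O: 0 + 2(302) = 604
Total out = 6647 kmol; y_CO₂ = 302 / 6647 = 0.04543.

0.0454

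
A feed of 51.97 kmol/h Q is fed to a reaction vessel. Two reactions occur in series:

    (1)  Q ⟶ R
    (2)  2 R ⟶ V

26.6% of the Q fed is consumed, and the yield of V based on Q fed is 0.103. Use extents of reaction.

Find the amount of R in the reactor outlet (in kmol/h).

Conversion of Q: Q consumed = 1ξ₁ = 0.266 × 51.97 → ξ₁ = 13.82 kmol/h.
Yield of V: 1ξ₂ / 51.97 = 0.103 → ξ₂ = 5.353 kmol/h.
Outlet amounts (n = n₀ + Σ ν·ξ):
  Q: 51.97 − 1(13.82) = 38.15
  R: 0 + 1(13.82) − 2(5.353) = 3.118
  V: 0 + 1(5.353) = 5.353

3.12 kmol/h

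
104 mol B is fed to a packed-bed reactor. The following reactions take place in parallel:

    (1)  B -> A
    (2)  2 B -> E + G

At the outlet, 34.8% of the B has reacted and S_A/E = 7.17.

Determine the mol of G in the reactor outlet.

Conversion of B: B consumed = 0.348 × 104 = 36.19 mol = 1ξ₁ + 2ξ₂.
Selectivity: 1ξ₁ / (1ξ₂) = 7.17 → ξ₁ = 7.17 ξ₂.
Substitute: (1·7.17 + 2) ξ₂ = 36.19 → ξ₂ = 3.947 mol, ξ₁ = 28.3 mol.
Outlet amounts (n = n₀ + Σ ν·ξ):
  B: 104 − 1(28.3) − 2(3.947) = 67.81
  A: 0 + 1(28.3) = 28.3
  E: 0 + 1(3.947) = 3.947
  G: 0 + 1(3.947) = 3.947

3.95 mol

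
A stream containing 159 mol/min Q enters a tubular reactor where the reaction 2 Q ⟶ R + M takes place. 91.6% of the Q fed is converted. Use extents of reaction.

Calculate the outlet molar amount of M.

72.8 mol/min

Q reacted = 0.916 × 159 = 145.6 mol/min; ν_Q = −2, so ξ = 145.6/2 = 72.82 mol/min.
Outlet amounts (n = n₀ + ν ξ):
  Q: 159 − 2(72.82) = 13.36
  R: 0 + 1(72.82) = 72.82
  M: 0 + 1(72.82) = 72.82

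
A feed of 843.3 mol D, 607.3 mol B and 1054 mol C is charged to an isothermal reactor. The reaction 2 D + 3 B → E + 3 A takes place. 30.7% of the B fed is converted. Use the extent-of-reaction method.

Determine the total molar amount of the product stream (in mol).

B reacted = 0.307 × 607.3 = 186.4 mol; ν_B = −3, so ξ = 186.4/3 = 62.15 mol.
Outlet amounts (n = n₀ + ν ξ):
  D: 843.3 − 2(62.15) = 719
  B: 607.3 − 3(62.15) = 420.9
  E: 0 + 1(62.15) = 62.15
  A: 0 + 3(62.15) = 186.4
  C: 1054 (inert)
Total out = 719 + 420.9 + 62.15 + 186.4 + 1054 = 2442 mol.

2440 mol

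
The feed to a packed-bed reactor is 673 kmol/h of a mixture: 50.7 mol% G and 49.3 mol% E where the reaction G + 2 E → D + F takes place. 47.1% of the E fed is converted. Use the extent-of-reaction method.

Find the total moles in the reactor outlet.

595 kmol/h

E reacted = 0.471 × 331.8 = 156.3 kmol/h; ν_E = −2, so ξ = 156.3/2 = 78.14 kmol/h.
Outlet amounts (n = n₀ + ν ξ):
  G: 341.2 − 1(78.14) = 263.1
  E: 331.8 − 2(78.14) = 175.5
  D: 0 + 1(78.14) = 78.14
  F: 0 + 1(78.14) = 78.14
Total out = 263.1 + 175.5 + 78.14 + 78.14 = 594.9 kmol/h.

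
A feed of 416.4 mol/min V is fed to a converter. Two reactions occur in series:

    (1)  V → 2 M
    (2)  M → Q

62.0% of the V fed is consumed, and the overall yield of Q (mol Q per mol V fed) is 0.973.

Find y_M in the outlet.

0.165

Conversion of V: V consumed = 1ξ₁ = 0.62 × 416.4 → ξ₁ = 258.2 mol/min.
Yield of Q: 1ξ₂ / 416.4 = 0.973 → ξ₂ = 405.2 mol/min.
Outlet amounts (n = n₀ + Σ ν·ξ):
  V: 416.4 − 1(258.2) = 158.2
  M: 0 + 2(258.2) − 1(405.2) = 111.2
  Q: 0 + 1(405.2) = 405.2
Total out = 674.6 mol/min; y_M = 111.2 / 674.6 = 0.1648.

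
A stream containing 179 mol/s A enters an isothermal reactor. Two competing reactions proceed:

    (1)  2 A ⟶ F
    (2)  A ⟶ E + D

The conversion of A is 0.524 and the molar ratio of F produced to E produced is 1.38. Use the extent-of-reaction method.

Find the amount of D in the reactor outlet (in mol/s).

Conversion of A: A consumed = 0.524 × 179 = 93.8 mol/s = 2ξ₁ + 1ξ₂.
Selectivity: 1ξ₁ / (1ξ₂) = 1.38 → ξ₁ = 1.38 ξ₂.
Substitute: (2·1.38 + 1) ξ₂ = 93.8 → ξ₂ = 24.95 mol/s, ξ₁ = 34.43 mol/s.
Outlet amounts (n = n₀ + Σ ν·ξ):
  A: 179 − 2(34.43) − 1(24.95) = 85.2
  F: 0 + 1(34.43) = 34.43
  E: 0 + 1(24.95) = 24.95
  D: 0 + 1(24.95) = 24.95

24.9 mol/s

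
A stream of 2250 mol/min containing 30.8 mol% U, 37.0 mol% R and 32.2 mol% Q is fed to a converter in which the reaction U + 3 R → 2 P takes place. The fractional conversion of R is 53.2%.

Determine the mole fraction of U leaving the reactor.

R reacted = 0.532 × 832.5 = 442.9 mol/min; ν_R = −3, so ξ = 442.9/3 = 147.6 mol/min.
Outlet amounts (n = n₀ + ν ξ):
  U: 693 − 1(147.6) = 545.4
  R: 832.5 − 3(147.6) = 389.6
  P: 0 + 2(147.6) = 295.3
  Q: 724.5 (inert)
Total out = 1955 mol/min; y_U = 545.4 / 1955 = 0.279.

0.279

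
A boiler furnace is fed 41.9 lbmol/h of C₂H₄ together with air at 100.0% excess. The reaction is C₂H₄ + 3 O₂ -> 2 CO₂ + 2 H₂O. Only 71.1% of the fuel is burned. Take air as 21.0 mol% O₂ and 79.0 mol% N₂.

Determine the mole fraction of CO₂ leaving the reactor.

Stoichiometric O₂ = 3 × 41.9 = 125.7 lbmol/h; O₂ fed = 125.7 × 2.000 = 251.4 lbmol/h.
N₂ fed = 251.4 × 79/21 = 945.7 lbmol/h.
Fuel reacted = 0.711 × 41.9 → ξ = 29.79 lbmol/h.
Outlet (n = n₀ + ν ξ):
  C₂H₄: 41.9 − 1(29.79) = 12.11
  O₂: 251.4 − 3(29.79) = 162
  N₂: 945.7 (inert)
  CO₂: 0 + 2(29.79) = 59.58
  H₂O: 0 + 2(29.79) = 59.58
Total out = 1239 lbmol/h; y_CO₂ = 59.58 / 1239 = 0.04809.

0.0481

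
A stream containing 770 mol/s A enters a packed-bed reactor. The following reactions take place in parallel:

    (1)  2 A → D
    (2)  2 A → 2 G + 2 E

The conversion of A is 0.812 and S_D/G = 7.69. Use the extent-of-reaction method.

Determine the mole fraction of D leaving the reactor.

0.57

Conversion of A: A consumed = 0.812 × 770 = 625.2 mol/s = 2ξ₁ + 2ξ₂.
Selectivity: 1ξ₁ / (2ξ₂) = 7.69 → ξ₁ = 15.38 ξ₂.
Substitute: (2·15.38 + 2) ξ₂ = 625.2 → ξ₂ = 19.09 mol/s, ξ₁ = 293.5 mol/s.
Outlet amounts (n = n₀ + Σ ν·ξ):
  A: 770 − 2(293.5) − 2(19.09) = 144.8
  D: 0 + 1(293.5) = 293.5
  G: 0 + 2(19.09) = 38.17
  E: 0 + 2(19.09) = 38.17
Total out = 514.6 mol/s; y_D = 293.5 / 514.6 = 0.5704.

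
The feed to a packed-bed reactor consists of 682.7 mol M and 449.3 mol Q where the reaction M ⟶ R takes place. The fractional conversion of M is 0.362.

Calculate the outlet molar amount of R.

247 mol

M reacted = 0.362 × 682.7 = 247.1 mol; ν_M = −1, so ξ = 247.1/1 = 247.1 mol.
Outlet amounts (n = n₀ + ν ξ):
  M: 682.7 − 1(247.1) = 435.6
  R: 0 + 1(247.1) = 247.1
  Q: 449.3 (inert)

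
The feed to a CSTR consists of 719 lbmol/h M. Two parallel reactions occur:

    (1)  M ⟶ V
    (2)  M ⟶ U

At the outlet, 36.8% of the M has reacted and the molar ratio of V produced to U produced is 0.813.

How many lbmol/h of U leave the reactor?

Conversion of M: M consumed = 0.368 × 719 = 264.6 lbmol/h = 1ξ₁ + 1ξ₂.
Selectivity: 1ξ₁ / (1ξ₂) = 0.813 → ξ₁ = 0.813 ξ₂.
Substitute: (1·0.813 + 1) ξ₂ = 264.6 → ξ₂ = 145.9 lbmol/h, ξ₁ = 118.7 lbmol/h.
Outlet amounts (n = n₀ + Σ ν·ξ):
  M: 719 − 1(118.7) − 1(145.9) = 454.4
  V: 0 + 1(118.7) = 118.7
  U: 0 + 1(145.9) = 145.9

146 lbmol/h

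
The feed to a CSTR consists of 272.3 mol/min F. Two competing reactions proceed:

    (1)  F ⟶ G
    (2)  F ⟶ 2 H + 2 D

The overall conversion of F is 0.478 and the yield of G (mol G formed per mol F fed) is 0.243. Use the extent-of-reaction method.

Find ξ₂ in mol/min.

ξ₂ = 64 mol/min

Yield of G: 1ξ₁ / 272.3 = 0.243 → ξ₁ = 66.17 mol/min.
Conversion of F: 1ξ₁ + 1ξ₂ = 0.478 × 272.3 = 130.2 → ξ₂ = 63.99 mol/min.
Outlet amounts (n = n₀ + Σ ν·ξ):
  F: 272.3 − 1(66.17) − 1(63.99) = 142.1
  G: 0 + 1(66.17) = 66.17
  H: 0 + 2(63.99) = 128
  D: 0 + 2(63.99) = 128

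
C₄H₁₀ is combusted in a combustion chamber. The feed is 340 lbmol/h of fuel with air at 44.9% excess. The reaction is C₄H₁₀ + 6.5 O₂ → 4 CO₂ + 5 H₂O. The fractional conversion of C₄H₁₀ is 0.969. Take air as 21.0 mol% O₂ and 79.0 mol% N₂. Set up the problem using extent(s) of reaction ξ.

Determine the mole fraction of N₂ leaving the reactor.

0.749

Stoichiometric O₂ = 6.5 × 340 = 2210 lbmol/h; O₂ fed = 2210 × 1.449 = 3202 lbmol/h.
N₂ fed = 3202 × 79/21 = 12050 lbmol/h.
Fuel reacted = 0.969 × 340 → ξ = 329.5 lbmol/h.
Outlet (n = n₀ + ν ξ):
  C₄H₁₀: 340 − 1(329.5) = 10.54
  O₂: 3202 − 6.5(329.5) = 1061
  N₂: 12050 (inert)
  CO₂: 0 + 4(329.5) = 1318
  H₂O: 0 + 5(329.5) = 1647
Total out = 16080 lbmol/h; y_N₂ = 12050 / 16080 = 0.749.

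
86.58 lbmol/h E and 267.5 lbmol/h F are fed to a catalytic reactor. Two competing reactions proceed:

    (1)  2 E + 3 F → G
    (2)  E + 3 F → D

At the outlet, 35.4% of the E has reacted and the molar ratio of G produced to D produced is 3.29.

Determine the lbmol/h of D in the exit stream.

4.04 lbmol/h

Conversion of E: E consumed = 0.354 × 86.58 = 30.65 lbmol/h = 2ξ₁ + 1ξ₂.
Selectivity: 1ξ₁ / (1ξ₂) = 3.29 → ξ₁ = 3.29 ξ₂.
Substitute: (2·3.29 + 1) ξ₂ = 30.65 → ξ₂ = 4.043 lbmol/h, ξ₁ = 13.3 lbmol/h.
Outlet amounts (n = n₀ + Σ ν·ξ):
  E: 86.58 − 2(13.3) − 1(4.043) = 55.93
  F: 267.5 − 3(13.3) − 3(4.043) = 215.5
  G: 0 + 1(13.3) = 13.3
  D: 0 + 1(4.043) = 4.043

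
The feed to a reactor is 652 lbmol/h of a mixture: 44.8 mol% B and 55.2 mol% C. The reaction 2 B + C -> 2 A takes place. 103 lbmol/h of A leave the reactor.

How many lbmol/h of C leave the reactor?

308 lbmol/h

For A: n = n₀ + 2ξ → 103 = 0 + 2ξ, giving ξ = 51.5 lbmol/h.
Outlet amounts (n = n₀ + ν ξ):
  B: 292.1 − 2(51.5) = 189.1
  C: 359.9 − 1(51.5) = 308.4
  A: 0 + 2(51.5) = 103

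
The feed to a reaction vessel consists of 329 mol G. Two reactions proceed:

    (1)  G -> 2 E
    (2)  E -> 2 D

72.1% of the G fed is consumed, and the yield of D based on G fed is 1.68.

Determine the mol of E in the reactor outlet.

Conversion of G: G consumed = 1ξ₁ = 0.721 × 329 → ξ₁ = 237.2 mol.
Yield of D: 2ξ₂ / 329 = 1.68 → ξ₂ = 276.4 mol.
Outlet amounts (n = n₀ + Σ ν·ξ):
  G: 329 − 1(237.2) = 91.79
  E: 0 + 2(237.2) − 1(276.4) = 198.1
  D: 0 + 2(276.4) = 552.7

198 mol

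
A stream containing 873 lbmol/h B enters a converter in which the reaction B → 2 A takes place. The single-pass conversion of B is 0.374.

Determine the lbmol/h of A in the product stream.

653 lbmol/h

B reacted = 0.374 × 873 = 326.5 lbmol/h; ν_B = −1, so ξ = 326.5/1 = 326.5 lbmol/h.
Outlet amounts (n = n₀ + ν ξ):
  B: 873 − 1(326.5) = 546.5
  A: 0 + 2(326.5) = 653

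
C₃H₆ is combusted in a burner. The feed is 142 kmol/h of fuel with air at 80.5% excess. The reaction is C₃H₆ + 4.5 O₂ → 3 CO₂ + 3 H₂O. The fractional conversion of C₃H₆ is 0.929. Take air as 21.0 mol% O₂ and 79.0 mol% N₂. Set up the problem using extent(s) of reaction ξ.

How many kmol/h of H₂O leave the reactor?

396 kmol/h

Stoichiometric O₂ = 4.5 × 142 = 639 kmol/h; O₂ fed = 639 × 1.805 = 1153 kmol/h.
N₂ fed = 1153 × 79/21 = 4339 kmol/h.
Fuel reacted = 0.929 × 142 → ξ = 131.9 kmol/h.
Outlet (n = n₀ + ν ξ):
  C₃H₆: 142 − 1(131.9) = 10.08
  O₂: 1153 − 4.5(131.9) = 559.8
  N₂: 4339 (inert)
  CO₂: 0 + 3(131.9) = 395.8
  H₂O: 0 + 3(131.9) = 395.8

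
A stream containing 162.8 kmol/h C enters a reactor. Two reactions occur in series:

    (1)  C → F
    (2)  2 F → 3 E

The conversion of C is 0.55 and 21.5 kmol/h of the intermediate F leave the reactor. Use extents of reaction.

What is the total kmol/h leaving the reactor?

197 kmol/h

Conversion of C: C consumed = 1ξ₁ = 0.55 × 162.8 → ξ₁ = 89.54 kmol/h.
F balance: n_F = 0 + 1ξ₁ − 2ξ₂ = 21.5 → ξ₂ = (1·89.54 − 21.5)/2 = 34.02 kmol/h.
Outlet amounts (n = n₀ + Σ ν·ξ):
  C: 162.8 − 1(89.54) = 73.26
  F: 0 + 1(89.54) − 2(34.02) = 21.5
  E: 0 + 3(34.02) = 102.1
Total out = 73.26 + 21.5 + 102.1 = 196.8 kmol/h.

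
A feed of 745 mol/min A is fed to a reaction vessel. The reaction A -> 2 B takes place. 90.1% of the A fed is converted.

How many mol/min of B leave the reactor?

1340 mol/min

A reacted = 0.901 × 745 = 671.2 mol/min; ν_A = −1, so ξ = 671.2/1 = 671.2 mol/min.
Outlet amounts (n = n₀ + ν ξ):
  A: 745 − 1(671.2) = 73.75
  B: 0 + 2(671.2) = 1342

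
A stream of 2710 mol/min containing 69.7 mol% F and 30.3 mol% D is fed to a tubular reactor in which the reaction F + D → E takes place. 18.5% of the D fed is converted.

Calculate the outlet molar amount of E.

152 mol/min

D reacted = 0.185 × 821.1 = 151.9 mol/min; ν_D = −1, so ξ = 151.9/1 = 151.9 mol/min.
Outlet amounts (n = n₀ + ν ξ):
  F: 1889 − 1(151.9) = 1737
  D: 821.1 − 1(151.9) = 669.2
  E: 0 + 1(151.9) = 151.9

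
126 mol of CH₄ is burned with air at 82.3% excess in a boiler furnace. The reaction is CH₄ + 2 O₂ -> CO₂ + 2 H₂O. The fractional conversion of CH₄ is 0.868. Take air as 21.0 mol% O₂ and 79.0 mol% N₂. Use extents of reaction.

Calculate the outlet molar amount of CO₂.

109 mol

Stoichiometric O₂ = 2 × 126 = 252 mol; O₂ fed = 252 × 1.823 = 459.4 mol.
N₂ fed = 459.4 × 79/21 = 1728 mol.
Fuel reacted = 0.868 × 126 → ξ = 109.4 mol.
Outlet (n = n₀ + ν ξ):
  CH₄: 126 − 1(109.4) = 16.63
  O₂: 459.4 − 2(109.4) = 240.7
  N₂: 1728 (inert)
  CO₂: 0 + 1(109.4) = 109.4
  H₂O: 0 + 2(109.4) = 218.7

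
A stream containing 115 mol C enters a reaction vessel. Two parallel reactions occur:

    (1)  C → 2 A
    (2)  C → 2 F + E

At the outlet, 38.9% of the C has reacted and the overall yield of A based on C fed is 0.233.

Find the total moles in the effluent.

191 mol

Yield of A: 2ξ₁ / 115 = 0.233 → ξ₁ = 13.4 mol.
Conversion of C: 1ξ₁ + 1ξ₂ = 0.389 × 115 = 44.73 → ξ₂ = 31.34 mol.
Outlet amounts (n = n₀ + Σ ν·ξ):
  C: 115 − 1(13.4) − 1(31.34) = 70.27
  A: 0 + 2(13.4) = 26.8
  F: 0 + 2(31.34) = 62.67
  E: 0 + 1(31.34) = 31.34
Total out = 70.27 + 26.8 + 62.67 + 31.34 = 191.1 mol.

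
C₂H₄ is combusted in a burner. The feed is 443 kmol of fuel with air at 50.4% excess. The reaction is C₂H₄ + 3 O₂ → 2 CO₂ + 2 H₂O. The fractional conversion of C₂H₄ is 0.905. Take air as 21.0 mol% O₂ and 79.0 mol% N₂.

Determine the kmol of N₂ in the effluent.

7520 kmol

Stoichiometric O₂ = 3 × 443 = 1329 kmol; O₂ fed = 1329 × 1.504 = 1999 kmol.
N₂ fed = 1999 × 79/21 = 7519 kmol.
Fuel reacted = 0.905 × 443 → ξ = 400.9 kmol.
Outlet (n = n₀ + ν ξ):
  C₂H₄: 443 − 1(400.9) = 42.08
  O₂: 1999 − 3(400.9) = 796.1
  N₂: 7519 (inert)
  CO₂: 0 + 2(400.9) = 801.8
  H₂O: 0 + 2(400.9) = 801.8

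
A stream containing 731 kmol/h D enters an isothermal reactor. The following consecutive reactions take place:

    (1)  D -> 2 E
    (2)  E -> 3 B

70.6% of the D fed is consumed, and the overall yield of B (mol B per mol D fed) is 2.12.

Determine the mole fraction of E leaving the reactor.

0.226

Conversion of D: D consumed = 1ξ₁ = 0.706 × 731 → ξ₁ = 516.1 kmol/h.
Yield of B: 3ξ₂ / 731 = 2.12 → ξ₂ = 516.6 kmol/h.
Outlet amounts (n = n₀ + Σ ν·ξ):
  D: 731 − 1(516.1) = 214.9
  E: 0 + 2(516.1) − 1(516.6) = 515.6
  B: 0 + 3(516.6) = 1550
Total out = 2280 kmol/h; y_E = 515.6 / 2280 = 0.2261.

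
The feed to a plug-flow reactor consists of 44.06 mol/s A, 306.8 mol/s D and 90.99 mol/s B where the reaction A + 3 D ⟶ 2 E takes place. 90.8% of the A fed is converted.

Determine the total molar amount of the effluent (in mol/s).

362 mol/s

A reacted = 0.908 × 44.06 = 40.01 mol/s; ν_A = −1, so ξ = 40.01/1 = 40.01 mol/s.
Outlet amounts (n = n₀ + ν ξ):
  A: 44.06 − 1(40.01) = 4.054
  D: 306.8 − 3(40.01) = 186.8
  E: 0 + 2(40.01) = 80.01
  B: 90.99 (inert)
Total out = 4.054 + 186.8 + 80.01 + 90.99 = 361.8 mol/s.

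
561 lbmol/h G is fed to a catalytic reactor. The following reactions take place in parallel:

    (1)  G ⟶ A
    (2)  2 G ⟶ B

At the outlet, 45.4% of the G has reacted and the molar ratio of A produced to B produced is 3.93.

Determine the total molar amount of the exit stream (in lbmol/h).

518 lbmol/h

Conversion of G: G consumed = 0.454 × 561 = 254.7 lbmol/h = 1ξ₁ + 2ξ₂.
Selectivity: 1ξ₁ / (1ξ₂) = 3.93 → ξ₁ = 3.93 ξ₂.
Substitute: (1·3.93 + 2) ξ₂ = 254.7 → ξ₂ = 42.95 lbmol/h, ξ₁ = 168.8 lbmol/h.
Outlet amounts (n = n₀ + Σ ν·ξ):
  G: 561 − 1(168.8) − 2(42.95) = 306.3
  A: 0 + 1(168.8) = 168.8
  B: 0 + 1(42.95) = 42.95
Total out = 306.3 + 168.8 + 42.95 = 518 lbmol/h.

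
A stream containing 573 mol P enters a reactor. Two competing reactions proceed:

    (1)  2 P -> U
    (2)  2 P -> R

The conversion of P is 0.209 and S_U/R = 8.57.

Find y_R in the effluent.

0.0122

Conversion of P: P consumed = 0.209 × 573 = 119.8 mol = 2ξ₁ + 2ξ₂.
Selectivity: 1ξ₁ / (1ξ₂) = 8.57 → ξ₁ = 8.57 ξ₂.
Substitute: (2·8.57 + 2) ξ₂ = 119.8 → ξ₂ = 6.257 mol, ξ₁ = 53.62 mol.
Outlet amounts (n = n₀ + Σ ν·ξ):
  P: 573 − 2(53.62) − 2(6.257) = 453.2
  U: 0 + 1(53.62) = 53.62
  R: 0 + 1(6.257) = 6.257
Total out = 513.1 mol; y_R = 6.257 / 513.1 = 0.01219.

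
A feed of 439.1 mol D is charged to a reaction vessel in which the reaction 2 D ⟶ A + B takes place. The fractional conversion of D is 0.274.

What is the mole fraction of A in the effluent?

0.137

D reacted = 0.274 × 439.1 = 120.3 mol; ν_D = −2, so ξ = 120.3/2 = 60.16 mol.
Outlet amounts (n = n₀ + ν ξ):
  D: 439.1 − 2(60.16) = 318.8
  A: 0 + 1(60.16) = 60.16
  B: 0 + 1(60.16) = 60.16
Total out = 439.1 mol; y_A = 60.16 / 439.1 = 0.137.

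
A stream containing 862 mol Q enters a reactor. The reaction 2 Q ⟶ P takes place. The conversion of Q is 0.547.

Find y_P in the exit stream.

0.376

Q reacted = 0.547 × 862 = 471.5 mol; ν_Q = −2, so ξ = 471.5/2 = 235.8 mol.
Outlet amounts (n = n₀ + ν ξ):
  Q: 862 − 2(235.8) = 390.5
  P: 0 + 1(235.8) = 235.8
Total out = 626.2 mol; y_P = 235.8 / 626.2 = 0.3765.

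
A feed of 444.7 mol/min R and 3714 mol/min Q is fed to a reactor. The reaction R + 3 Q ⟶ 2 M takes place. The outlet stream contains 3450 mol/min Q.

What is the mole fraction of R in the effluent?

For Q: n = n₀ − 3ξ → 3450 = 3714 − 3ξ, giving ξ = 88 mol/min.
Outlet amounts (n = n₀ + ν ξ):
  R: 444.7 − 1(88) = 356.7
  Q: 3714 − 3(88) = 3450
  M: 0 + 2(88) = 176
Total out = 3983 mol/min; y_R = 356.7 / 3983 = 0.08956.

0.0896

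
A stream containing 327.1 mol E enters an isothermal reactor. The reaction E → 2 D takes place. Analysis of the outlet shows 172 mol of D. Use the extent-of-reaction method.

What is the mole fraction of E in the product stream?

0.584

For D: n = n₀ + 2ξ → 172 = 0 + 2ξ, giving ξ = 86 mol.
Outlet amounts (n = n₀ + ν ξ):
  E: 327.1 − 1(86) = 241.1
  D: 0 + 2(86) = 172
Total out = 413.1 mol; y_E = 241.1 / 413.1 = 0.5836.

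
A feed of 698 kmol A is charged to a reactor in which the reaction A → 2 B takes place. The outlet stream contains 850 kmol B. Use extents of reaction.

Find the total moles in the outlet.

1120 kmol

For B: n = n₀ + 2ξ → 850 = 0 + 2ξ, giving ξ = 425 kmol.
Outlet amounts (n = n₀ + ν ξ):
  A: 698 − 1(425) = 273
  B: 0 + 2(425) = 850
Total out = 273 + 850 = 1123 kmol.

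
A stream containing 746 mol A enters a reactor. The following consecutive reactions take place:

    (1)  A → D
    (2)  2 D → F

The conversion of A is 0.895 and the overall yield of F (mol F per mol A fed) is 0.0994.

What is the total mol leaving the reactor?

672 mol

Conversion of A: A consumed = 1ξ₁ = 0.895 × 746 → ξ₁ = 667.7 mol.
Yield of F: 1ξ₂ / 746 = 0.0994 → ξ₂ = 74.15 mol.
Outlet amounts (n = n₀ + Σ ν·ξ):
  A: 746 − 1(667.7) = 78.33
  D: 0 + 1(667.7) − 2(74.15) = 519.4
  F: 0 + 1(74.15) = 74.15
Total out = 78.33 + 519.4 + 74.15 = 671.8 mol.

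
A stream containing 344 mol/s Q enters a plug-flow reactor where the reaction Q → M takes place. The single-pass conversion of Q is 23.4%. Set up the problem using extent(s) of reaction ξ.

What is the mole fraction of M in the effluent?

Q reacted = 0.234 × 344 = 80.5 mol/s; ν_Q = −1, so ξ = 80.5/1 = 80.5 mol/s.
Outlet amounts (n = n₀ + ν ξ):
  Q: 344 − 1(80.5) = 263.5
  M: 0 + 1(80.5) = 80.5
Total out = 344 mol/s; y_M = 80.5 / 344 = 0.234.

0.234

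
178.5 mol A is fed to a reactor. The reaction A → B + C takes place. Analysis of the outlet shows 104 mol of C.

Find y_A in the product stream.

0.264

For C: n = n₀ + 1ξ → 104 = 0 + 1ξ, giving ξ = 104 mol.
Outlet amounts (n = n₀ + ν ξ):
  A: 178.5 − 1(104) = 74.5
  B: 0 + 1(104) = 104
  C: 0 + 1(104) = 104
Total out = 282.5 mol; y_A = 74.5 / 282.5 = 0.2637.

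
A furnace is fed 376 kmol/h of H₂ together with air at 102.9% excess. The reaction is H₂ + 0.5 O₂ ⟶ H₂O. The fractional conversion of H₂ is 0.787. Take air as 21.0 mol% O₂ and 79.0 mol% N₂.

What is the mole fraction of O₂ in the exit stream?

Stoichiometric O₂ = 0.5 × 376 = 188 kmol/h; O₂ fed = 188 × 2.029 = 381.5 kmol/h.
N₂ fed = 381.5 × 79/21 = 1435 kmol/h.
Fuel reacted = 0.787 × 376 → ξ = 295.9 kmol/h.
Outlet (n = n₀ + ν ξ):
  H₂: 376 − 1(295.9) = 80.09
  O₂: 381.5 − 0.5(295.9) = 233.5
  N₂: 1435 (inert)
  H₂O: 0 + 1(295.9) = 295.9
Total out = 2044 kmol/h; y_O₂ = 233.5 / 2044 = 0.1142.

0.114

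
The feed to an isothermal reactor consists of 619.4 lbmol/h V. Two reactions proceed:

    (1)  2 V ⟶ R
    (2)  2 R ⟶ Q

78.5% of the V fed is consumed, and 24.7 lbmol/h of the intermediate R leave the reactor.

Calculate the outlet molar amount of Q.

Conversion of V: V consumed = 2ξ₁ = 0.785 × 619.4 → ξ₁ = 243.1 lbmol/h.
R balance: n_R = 0 + 1ξ₁ − 2ξ₂ = 24.7 → ξ₂ = (1·243.1 − 24.7)/2 = 109.2 lbmol/h.
Outlet amounts (n = n₀ + Σ ν·ξ):
  V: 619.4 − 2(243.1) = 133.2
  R: 0 + 1(243.1) − 2(109.2) = 24.7
  Q: 0 + 1(109.2) = 109.2

109 lbmol/h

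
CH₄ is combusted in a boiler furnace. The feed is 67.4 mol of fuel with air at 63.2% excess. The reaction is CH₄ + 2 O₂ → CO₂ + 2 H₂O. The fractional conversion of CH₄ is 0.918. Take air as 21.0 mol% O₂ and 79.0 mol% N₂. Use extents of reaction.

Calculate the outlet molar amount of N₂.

Stoichiometric O₂ = 2 × 67.4 = 134.8 mol; O₂ fed = 134.8 × 1.632 = 220 mol.
N₂ fed = 220 × 79/21 = 827.6 mol.
Fuel reacted = 0.918 × 67.4 → ξ = 61.87 mol.
Outlet (n = n₀ + ν ξ):
  CH₄: 67.4 − 1(61.87) = 5.527
  O₂: 220 − 2(61.87) = 96.25
  N₂: 827.6 (inert)
  CO₂: 0 + 1(61.87) = 61.87
  H₂O: 0 + 2(61.87) = 123.7

828 mol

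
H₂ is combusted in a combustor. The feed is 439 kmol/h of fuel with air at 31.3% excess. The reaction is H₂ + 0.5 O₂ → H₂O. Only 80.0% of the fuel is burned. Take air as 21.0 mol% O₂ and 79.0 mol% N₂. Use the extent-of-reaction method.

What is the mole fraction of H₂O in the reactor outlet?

Stoichiometric O₂ = 0.5 × 439 = 219.5 kmol/h; O₂ fed = 219.5 × 1.313 = 288.2 kmol/h.
N₂ fed = 288.2 × 79/21 = 1084 kmol/h.
Fuel reacted = 0.8 × 439 → ξ = 351.2 kmol/h.
Outlet (n = n₀ + ν ξ):
  H₂: 439 − 1(351.2) = 87.8
  O₂: 288.2 − 0.5(351.2) = 112.6
  N₂: 1084 (inert)
  H₂O: 0 + 1(351.2) = 351.2
Total out = 1636 kmol/h; y_H₂O = 351.2 / 1636 = 0.2147.

0.215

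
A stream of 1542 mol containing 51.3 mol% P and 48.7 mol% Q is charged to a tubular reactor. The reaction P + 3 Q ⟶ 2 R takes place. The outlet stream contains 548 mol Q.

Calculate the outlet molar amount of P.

723 mol

For Q: n = n₀ − 3ξ → 548 = 751 − 3ξ, giving ξ = 67.65 mol.
Outlet amounts (n = n₀ + ν ξ):
  P: 791 − 1(67.65) = 723.4
  Q: 751 − 3(67.65) = 548
  R: 0 + 2(67.65) = 135.3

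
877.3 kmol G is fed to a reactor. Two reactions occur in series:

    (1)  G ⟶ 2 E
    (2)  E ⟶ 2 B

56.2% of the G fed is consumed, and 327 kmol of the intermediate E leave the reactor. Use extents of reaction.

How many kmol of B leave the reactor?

Conversion of G: G consumed = 1ξ₁ = 0.562 × 877.3 → ξ₁ = 493 kmol.
E balance: n_E = 0 + 2ξ₁ − 1ξ₂ = 327 → ξ₂ = (2·493 − 327)/1 = 659.1 kmol.
Outlet amounts (n = n₀ + Σ ν·ξ):
  G: 877.3 − 1(493) = 384.3
  E: 0 + 2(493) − 1(659.1) = 327
  B: 0 + 2(659.1) = 1318

1320 kmol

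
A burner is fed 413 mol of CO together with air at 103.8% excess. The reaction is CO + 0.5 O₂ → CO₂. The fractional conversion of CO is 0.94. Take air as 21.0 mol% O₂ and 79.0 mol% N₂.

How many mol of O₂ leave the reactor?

Stoichiometric O₂ = 0.5 × 413 = 206.5 mol; O₂ fed = 206.5 × 2.038 = 420.8 mol.
N₂ fed = 420.8 × 79/21 = 1583 mol.
Fuel reacted = 0.94 × 413 → ξ = 388.2 mol.
Outlet (n = n₀ + ν ξ):
  CO: 413 − 1(388.2) = 24.78
  O₂: 420.8 − 0.5(388.2) = 226.7
  N₂: 1583 (inert)
  CO₂: 0 + 1(388.2) = 388.2

227 mol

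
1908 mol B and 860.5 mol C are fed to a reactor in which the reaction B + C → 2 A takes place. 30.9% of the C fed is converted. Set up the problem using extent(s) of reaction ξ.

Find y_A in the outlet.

0.192

C reacted = 0.309 × 860.5 = 265.9 mol; ν_C = −1, so ξ = 265.9/1 = 265.9 mol.
Outlet amounts (n = n₀ + ν ξ):
  B: 1908 − 1(265.9) = 1642
  C: 860.5 − 1(265.9) = 594.6
  A: 0 + 2(265.9) = 531.8
Total out = 2768 mol; y_A = 531.8 / 2768 = 0.1921.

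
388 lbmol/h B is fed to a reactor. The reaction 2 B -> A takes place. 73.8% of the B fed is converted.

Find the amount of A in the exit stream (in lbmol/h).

143 lbmol/h

B reacted = 0.738 × 388 = 286.3 lbmol/h; ν_B = −2, so ξ = 286.3/2 = 143.2 lbmol/h.
Outlet amounts (n = n₀ + ν ξ):
  B: 388 − 2(143.2) = 101.7
  A: 0 + 1(143.2) = 143.2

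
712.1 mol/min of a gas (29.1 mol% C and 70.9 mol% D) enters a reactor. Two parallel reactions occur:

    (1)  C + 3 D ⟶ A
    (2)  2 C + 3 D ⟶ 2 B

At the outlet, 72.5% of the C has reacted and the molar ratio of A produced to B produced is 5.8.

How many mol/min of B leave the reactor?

Conversion of C: C consumed = 0.725 × 207.2 = 150.2 mol/min = 1ξ₁ + 2ξ₂.
Selectivity: 1ξ₁ / (2ξ₂) = 5.8 → ξ₁ = 11.6 ξ₂.
Substitute: (1·11.6 + 2) ξ₂ = 150.2 → ξ₂ = 11.05 mol/min, ξ₁ = 128.1 mol/min.
Outlet amounts (n = n₀ + Σ ν·ξ):
  C: 207.2 − 1(128.1) − 2(11.05) = 56.99
  D: 504.9 − 3(128.1) − 3(11.05) = 87.31
  A: 0 + 1(128.1) = 128.1
  B: 0 + 2(11.05) = 22.09

22.1 mol/min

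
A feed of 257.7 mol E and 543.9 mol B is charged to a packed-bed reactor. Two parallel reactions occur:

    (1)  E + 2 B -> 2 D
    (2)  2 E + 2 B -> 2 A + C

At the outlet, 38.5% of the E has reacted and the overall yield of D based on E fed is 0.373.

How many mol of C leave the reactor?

Yield of D: 2ξ₁ / 257.7 = 0.373 → ξ₁ = 48.06 mol.
Conversion of E: 1ξ₁ + 2ξ₂ = 0.385 × 257.7 = 99.21 → ξ₂ = 25.58 mol.
Outlet amounts (n = n₀ + Σ ν·ξ):
  E: 257.7 − 1(48.06) − 2(25.58) = 158.5
  B: 543.9 − 2(48.06) − 2(25.58) = 396.6
  D: 0 + 2(48.06) = 96.12
  A: 0 + 2(25.58) = 51.15
  C: 0 + 1(25.58) = 25.58

25.6 mol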